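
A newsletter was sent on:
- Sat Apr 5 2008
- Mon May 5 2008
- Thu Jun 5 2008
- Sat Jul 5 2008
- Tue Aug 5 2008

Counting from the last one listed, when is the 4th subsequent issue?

Gaps: 30, 31, 30, 31 days — not constant. Every event is on the 5th of the month.
Pattern: the 5th of each month.
Next: September 2008 → Fri Sep 5 2008.
October 2008: Sun Oct 5 2008.
November 2008: Wed Nov 5 2008.
Next: December 2008 → Fri Dec 5 2008.

Fri Dec 5 2008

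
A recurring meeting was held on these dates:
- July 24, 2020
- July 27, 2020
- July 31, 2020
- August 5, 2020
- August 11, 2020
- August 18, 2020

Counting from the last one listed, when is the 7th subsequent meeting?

November 3, 2020

The spacing grows by 1 each time: 3, 4, 5, 6, 7 days.
Next gap: 8 days. August 18, 2020 + 8 days = August 26, 2020.
Next gap: 9 days. August 26, 2020 + 9 days = September 4, 2020.
Next gap: 10 days. September 4, 2020 + 10 days = September 14, 2020.
Next gap: 11 days. September 14, 2020 + 11 days = September 25, 2020.
Next gap: 12 days. September 25, 2020 + 12 days = October 7, 2020.
Next gap: 13 days. October 7, 2020 + 13 days = October 20, 2020.
Next gap: 14 days. October 20, 2020 + 14 days = November 3, 2020.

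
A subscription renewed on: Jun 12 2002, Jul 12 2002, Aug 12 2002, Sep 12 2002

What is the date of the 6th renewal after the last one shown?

Each date is the 12th; the gaps (30, 31, 31) track the month lengths.
The rule is the 12th of each month.
October 2002: Oct 12 2002.
Next: November 2002 → Nov 12 2002.
Next: December 2002 → Dec 12 2002.
January 2003: Jan 12 2003.
February 2003: Feb 12 2003.
Next: March 2003 → Mar 12 2003.

Mar 12 2003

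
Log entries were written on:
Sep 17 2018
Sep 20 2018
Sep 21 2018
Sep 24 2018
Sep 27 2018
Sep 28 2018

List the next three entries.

Oct 1 2018, Oct 4 2018, Oct 5 2018

Every event lands on a Monday or Thursday or Friday (gaps cycle 3, 1, 3, 3, 1).
So the schedule is: every Monday, Thursday and Friday.
Next Monday: Oct 1 2018.
The following Thursday is Oct 4 2018.
The following Friday is Oct 5 2018.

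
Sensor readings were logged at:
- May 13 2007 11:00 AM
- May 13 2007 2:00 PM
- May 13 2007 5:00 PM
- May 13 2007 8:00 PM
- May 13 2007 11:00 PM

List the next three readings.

The interval is a steady 3 hours (3, 3, 3, 3).
May 13 2007 11:00 PM + 3 h = May 14 2007 2:00 AM.
May 14 2007 2:00 AM + 3 h = May 14 2007 5:00 AM.
May 14 2007 5:00 AM + 3 h = May 14 2007 8:00 AM.

May 14 2007 2:00 AM, May 14 2007 5:00 AM, May 14 2007 8:00 AM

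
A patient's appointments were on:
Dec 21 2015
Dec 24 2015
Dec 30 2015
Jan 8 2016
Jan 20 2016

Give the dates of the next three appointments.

Feb 4 2016, Feb 22 2016, Mar 14 2016

The spacing grows by 3 each time: 3, 6, 9, 12 days.
Next gap: 15 days. Jan 20 2016 + 15 days = Feb 4 2016.
Next gap: 18 days. Feb 4 2016 + 18 days = Feb 22 2016.
Next gap: 21 days. Feb 22 2016 + 21 days = Mar 14 2016.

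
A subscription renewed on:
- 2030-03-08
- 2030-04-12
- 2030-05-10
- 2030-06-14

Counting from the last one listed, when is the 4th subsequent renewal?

2030-10-11

All dates are Fridays, 35, 28, 35 days apart.
Specifically, the 2nd Friday of each month.
July 2030 — 2nd Friday is 2030-07-12.
2nd Friday of August 2030: 2030-08-09.
September 2030 — 2nd Friday is 2030-09-13.
2nd Friday of October 2030: 2030-10-11.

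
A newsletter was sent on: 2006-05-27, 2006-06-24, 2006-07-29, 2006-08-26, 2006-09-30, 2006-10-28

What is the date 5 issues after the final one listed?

2007-03-31

These are Saturdays with 28, 35, 28, 35, 28-day gaps.
Each is the final Saturday of its month — 2006-07-29 is past the 28th, so '4th Saturday' doesn't fit.
November 2006 ends with Saturday 2006-11-25.
December 2006 ends with Saturday 2006-12-30.
January 2007 ends with Saturday 2007-01-27.
February 2007 ends with Saturday 2007-02-24.
March 2007 ends with Saturday 2007-03-31.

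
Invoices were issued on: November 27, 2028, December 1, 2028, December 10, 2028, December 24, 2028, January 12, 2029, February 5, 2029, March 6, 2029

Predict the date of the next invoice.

Gaps: 4, 9, 14, 19, 24, 29 days — each gap is 5 larger than the previous one.
Next gap: 34 days. March 6, 2029 + 34 days = April 9, 2029.

April 9, 2029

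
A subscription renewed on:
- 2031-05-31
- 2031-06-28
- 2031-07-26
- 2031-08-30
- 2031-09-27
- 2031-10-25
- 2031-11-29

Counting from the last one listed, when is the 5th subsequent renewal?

Every date is a Saturday; gaps 28, 28, 35, 28, 28, 35 days.
Each is the last Saturday of its month (at least one falls on the 29th or later, ruling out '4th Saturday').
Last Saturday of December 2031: 2031-12-27.
Last Saturday of January 2032: 2032-01-31.
Last Saturday of February 2032: 2032-02-28.
Last Saturday of March 2032: 2032-03-27.
April 2032 ends with Saturday 2032-04-24.

2032-04-24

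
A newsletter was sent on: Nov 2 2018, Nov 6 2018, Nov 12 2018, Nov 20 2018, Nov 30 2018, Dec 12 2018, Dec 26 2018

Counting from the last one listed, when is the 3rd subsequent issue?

Feb 18 2019

The spacing grows by 2 each time: 4, 6, 8, 10, 12, 14 days.
Next gap: 16 days. Dec 26 2018 + 16 days = Jan 11 2019.
Next gap: 18 days. Jan 11 2019 + 18 days = Jan 29 2019.
Next gap: 20 days. Jan 29 2019 + 20 days = Feb 18 2019.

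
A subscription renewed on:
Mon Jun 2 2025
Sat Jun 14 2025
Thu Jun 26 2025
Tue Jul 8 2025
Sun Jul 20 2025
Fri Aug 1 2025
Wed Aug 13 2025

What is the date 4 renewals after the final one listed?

Tue Sep 30 2025

Gaps between consecutive events: 12, 12, 12, 12, 12, 12 days — a constant 12-day interval.
Wed Aug 13 2025 + 12 days = Mon Aug 25 2025.
Mon Aug 25 2025 + 12 days = Sat Sep 6 2025.
Sat Sep 6 2025 + 12 days = Thu Sep 18 2025.
Thu Sep 18 2025 + 12 days = Tue Sep 30 2025.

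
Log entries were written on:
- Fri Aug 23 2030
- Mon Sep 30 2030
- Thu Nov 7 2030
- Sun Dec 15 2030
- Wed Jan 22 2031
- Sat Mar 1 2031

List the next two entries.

Tue Apr 8 2031, Fri May 16 2031

The spacing is 38, 38, 38, 38, 38 days — always 38 days.
Sat Mar 1 2031 + 38 days = Tue Apr 8 2031.
Tue Apr 8 2031 + 38 days = Fri May 16 2031.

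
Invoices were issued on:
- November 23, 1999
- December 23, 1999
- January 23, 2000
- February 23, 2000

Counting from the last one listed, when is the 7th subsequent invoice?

September 23, 2000

The day-of-month is always 23 (30, 31, 31 days between events).
So this recurs on the 23rd of each month.
March 2000: March 23, 2000.
April 2000: April 23, 2000.
Next: May 2000 → May 23, 2000.
June 2000: June 23, 2000.
Next: July 2000 → July 23, 2000.
Next: August 2000 → August 23, 2000.
Next: September 2000 → September 23, 2000.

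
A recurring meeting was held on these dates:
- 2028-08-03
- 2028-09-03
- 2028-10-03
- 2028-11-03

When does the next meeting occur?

Each date is the 3rd; the gaps (31, 30, 31) track the month lengths.
The rule is the 3rd of each month.
December 2028: 2028-12-03.

2028-12-03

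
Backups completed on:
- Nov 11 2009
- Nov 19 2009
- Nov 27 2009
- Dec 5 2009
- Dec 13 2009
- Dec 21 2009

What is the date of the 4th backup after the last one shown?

Gaps between consecutive events: 8, 8, 8, 8, 8 days — a constant 8-day interval.
Dec 21 2009 + 8 days = Dec 29 2009.
Dec 29 2009 + 8 days = Jan 6 2010.
Jan 6 2010 + 8 days = Jan 14 2010.
Jan 14 2010 + 8 days = Jan 22 2010.

Jan 22 2010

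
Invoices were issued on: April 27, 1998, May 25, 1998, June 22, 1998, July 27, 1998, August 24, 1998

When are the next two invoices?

Gaps: 28, 28, 35, 28 days — a mix of 28 and 35. Every date is a Monday.
Each is the 4th Monday of its month.
September 1998 — 4th Monday is September 28, 1998.
4th Monday of October 1998: October 26, 1998.

September 28, 1998; October 26, 1998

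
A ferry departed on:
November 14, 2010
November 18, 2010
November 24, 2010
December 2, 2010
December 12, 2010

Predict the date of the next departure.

Intervals are 4, 6, 8, 10 days — an arithmetic progression with common difference 2.
Next gap: 12 days. December 12, 2010 + 12 days = December 24, 2010.

December 24, 2010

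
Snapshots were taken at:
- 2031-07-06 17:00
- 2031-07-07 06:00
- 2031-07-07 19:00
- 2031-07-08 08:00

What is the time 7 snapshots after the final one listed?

The interval is a steady 13 hours (13, 13, 13).
2031-07-08 08:00 + 13 h = 2031-07-08 21:00.
2031-07-08 21:00 + 13 h = 2031-07-09 10:00.
2031-07-09 10:00 + 13 h = 2031-07-09 23:00.
2031-07-09 23:00 + 13 h = 2031-07-10 12:00.
2031-07-10 12:00 + 13 h = 2031-07-11 01:00.
2031-07-11 01:00 + 13 h = 2031-07-11 14:00.
2031-07-11 14:00 + 13 h = 2031-07-12 03:00.

2031-07-12 03:00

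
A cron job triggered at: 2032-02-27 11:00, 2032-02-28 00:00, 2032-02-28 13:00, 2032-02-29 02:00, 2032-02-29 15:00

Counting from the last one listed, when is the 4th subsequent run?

2032-03-02 19:00

Gaps: 13, 13, 13, 13 hours — each event is 13 hours after the previous one.
2032-02-29 15:00 + 13 h = 2032-03-01 04:00.
2032-03-01 04:00 + 13 h = 2032-03-01 17:00.
2032-03-01 17:00 + 13 h = 2032-03-02 06:00.
2032-03-02 06:00 + 13 h = 2032-03-02 19:00.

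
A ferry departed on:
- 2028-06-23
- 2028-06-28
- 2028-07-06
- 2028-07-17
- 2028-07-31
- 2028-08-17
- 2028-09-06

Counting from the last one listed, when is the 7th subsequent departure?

The spacing grows by 3 each time: 5, 8, 11, 14, 17, 20 days.
Next gap: 23 days. 2028-09-06 + 23 days = 2028-09-29.
Next gap: 26 days. 2028-09-29 + 26 days = 2028-10-25.
Next gap: 29 days. 2028-10-25 + 29 days = 2028-11-23.
Next gap: 32 days. 2028-11-23 + 32 days = 2028-12-25.
Next gap: 35 days. 2028-12-25 + 35 days = 2029-01-29.
Next gap: 38 days. 2029-01-29 + 38 days = 2029-03-08.
Next gap: 41 days. 2029-03-08 + 41 days = 2029-04-18.

2029-04-18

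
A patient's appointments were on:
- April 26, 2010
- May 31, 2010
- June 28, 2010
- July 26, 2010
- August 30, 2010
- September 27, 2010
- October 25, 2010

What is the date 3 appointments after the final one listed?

Every date is a Monday; gaps 35, 28, 28, 35, 28, 28 days.
Each is the last Monday of its month (at least one falls on the 29th or later, ruling out '4th Monday').
November 2010 ends with Monday November 29, 2010.
December 2010 ends with Monday December 27, 2010.
Last Monday of January 2011: January 31, 2011.

January 31, 2011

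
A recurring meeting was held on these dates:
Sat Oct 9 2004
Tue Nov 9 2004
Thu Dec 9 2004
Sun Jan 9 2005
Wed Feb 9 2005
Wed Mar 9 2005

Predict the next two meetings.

Sat Apr 9 2005, Mon May 9 2005

Gaps: 31, 30, 31, 31, 28 days — not constant. Every event is on the 9th of the month.
Pattern: the 9th of each month.
April 2005: Sat Apr 9 2005.
Next: May 2005 → Mon May 9 2005.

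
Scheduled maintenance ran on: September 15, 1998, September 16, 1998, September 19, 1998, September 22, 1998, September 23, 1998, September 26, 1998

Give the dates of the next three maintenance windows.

Every event lands on a Tuesday or Wednesday or Saturday (gaps cycle 1, 3, 3, 1, 3).
So the schedule is: every Tuesday, Wednesday and Saturday.
The following Tuesday is September 29, 1998.
The following Wednesday is September 30, 1998.
Next Saturday: October 3, 1998.

September 29, 1998; September 30, 1998; October 3, 1998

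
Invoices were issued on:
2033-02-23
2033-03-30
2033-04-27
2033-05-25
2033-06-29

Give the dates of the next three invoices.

These are Wednesdays with 35, 28, 28, 35-day gaps.
Each is the final Wednesday of its month — 2033-03-30 is past the 28th, so '4th Wednesday' doesn't fit.
Last Wednesday of July 2033: 2033-07-27.
Last Wednesday of August 2033: 2033-08-31.
September 2033 ends with Wednesday 2033-09-28.

2033-07-27, 2033-08-31, 2033-09-28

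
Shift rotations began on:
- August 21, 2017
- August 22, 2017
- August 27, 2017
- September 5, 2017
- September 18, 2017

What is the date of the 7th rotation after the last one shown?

Intervals are 1, 5, 9, 13 days — an arithmetic progression with common difference 4.
Next gap: 17 days. September 18, 2017 + 17 days = October 5, 2017.
Next gap: 21 days. October 5, 2017 + 21 days = October 26, 2017.
Next gap: 25 days. October 26, 2017 + 25 days = November 20, 2017.
Next gap: 29 days. November 20, 2017 + 29 days = December 19, 2017.
Next gap: 33 days. December 19, 2017 + 33 days = January 21, 2018.
Next gap: 37 days. January 21, 2018 + 37 days = February 27, 2018.
Next gap: 41 days. February 27, 2018 + 41 days = April 9, 2018.

April 9, 2018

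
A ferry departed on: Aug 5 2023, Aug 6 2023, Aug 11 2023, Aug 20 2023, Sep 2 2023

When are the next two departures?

Intervals are 1, 5, 9, 13 days — an arithmetic progression with common difference 4.
Next gap: 17 days. Sep 2 2023 + 17 days = Sep 19 2023.
Next gap: 21 days. Sep 19 2023 + 21 days = Oct 10 2023.

Sep 19 2023, Oct 10 2023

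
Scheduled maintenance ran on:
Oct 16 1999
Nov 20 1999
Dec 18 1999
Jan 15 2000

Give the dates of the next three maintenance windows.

Gaps: 35, 28, 28 days — a mix of 28 and 35. Every date is a Saturday.
Each is the 3rd Saturday of its month.
3rd Saturday of February 2000: Feb 19 2000.
3rd Saturday of March 2000: Mar 18 2000.
April 2000 — 3rd Saturday is Apr 15 2000.

Feb 19 2000, Mar 18 2000, Apr 15 2000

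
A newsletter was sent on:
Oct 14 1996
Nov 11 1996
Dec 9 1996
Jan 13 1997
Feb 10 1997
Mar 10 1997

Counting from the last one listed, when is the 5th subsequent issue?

These are Mondays at 28- or 35-day spacing (28, 28, 35, 28, 28).
The pattern: 2nd Monday of the month.
2nd Monday of April 1997: Apr 14 1997.
2nd Monday of May 1997: May 12 1997.
June 1997 — 2nd Monday is Jun 9 1997.
2nd Monday of July 1997: Jul 14 1997.
2nd Monday of August 1997: Aug 11 1997.

Aug 11 1997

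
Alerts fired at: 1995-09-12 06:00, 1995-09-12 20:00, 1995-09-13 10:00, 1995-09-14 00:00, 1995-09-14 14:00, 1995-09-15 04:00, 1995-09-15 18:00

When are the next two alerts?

1995-09-16 08:00, 1995-09-16 22:00

The interval is a steady 14 hours (14, 14, 14, 14, 14, 14).
1995-09-15 18:00 + 14 h = 1995-09-16 08:00.
1995-09-16 08:00 + 14 h = 1995-09-16 22:00.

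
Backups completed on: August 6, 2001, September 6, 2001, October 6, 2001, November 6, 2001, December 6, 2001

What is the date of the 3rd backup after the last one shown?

Gaps: 31, 30, 31, 30 days — not constant. Every event is on the 6th of the month.
Pattern: the 6th of each month.
Next: January 2002 → January 6, 2002.
Next: February 2002 → February 6, 2002.
March 2002: March 6, 2002.

March 6, 2002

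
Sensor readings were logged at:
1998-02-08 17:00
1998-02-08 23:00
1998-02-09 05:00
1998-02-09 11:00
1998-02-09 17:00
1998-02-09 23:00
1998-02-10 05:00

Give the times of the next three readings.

Spacing: 6, 6, 6, 6, 6, 6 h — constant 6 h.
1998-02-10 05:00 + 6 h = 1998-02-10 11:00.
1998-02-10 11:00 + 6 h = 1998-02-10 17:00.
1998-02-10 17:00 + 6 h = 1998-02-10 23:00.

1998-02-10 11:00, 1998-02-10 17:00, 1998-02-10 23:00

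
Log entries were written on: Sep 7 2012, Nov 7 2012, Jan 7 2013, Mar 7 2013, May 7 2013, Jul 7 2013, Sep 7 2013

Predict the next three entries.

Nov 7 2013, Jan 7 2014, Mar 7 2014

Gaps: 61, 61, 59, 61, 61, 62 days — not constant. Every event is on the 7th of the month.
Pattern: the 7th of every 2 months.
Next: November 2013 → Nov 7 2013.
January 2014: Jan 7 2014.
Next: March 2014 → Mar 7 2014.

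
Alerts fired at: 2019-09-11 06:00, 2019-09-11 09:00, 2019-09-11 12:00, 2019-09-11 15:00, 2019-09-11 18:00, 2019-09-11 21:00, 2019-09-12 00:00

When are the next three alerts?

2019-09-12 03:00, 2019-09-12 06:00, 2019-09-12 09:00

The interval is a steady 3 hours (3, 3, 3, 3, 3, 3).
2019-09-12 00:00 + 3 h = 2019-09-12 03:00.
2019-09-12 03:00 + 3 h = 2019-09-12 06:00.
2019-09-12 06:00 + 3 h = 2019-09-12 09:00.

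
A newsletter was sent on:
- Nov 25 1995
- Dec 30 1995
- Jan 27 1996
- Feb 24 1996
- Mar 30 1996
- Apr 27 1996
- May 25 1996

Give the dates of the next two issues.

Every date is a Saturday; gaps 35, 28, 28, 35, 28, 28 days.
Each is the last Saturday of its month (at least one falls on the 29th or later, ruling out '4th Saturday').
Last Saturday of June 1996: Jun 29 1996.
July 1996 ends with Saturday Jul 27 1996.

Jun 29 1996, Jul 27 1996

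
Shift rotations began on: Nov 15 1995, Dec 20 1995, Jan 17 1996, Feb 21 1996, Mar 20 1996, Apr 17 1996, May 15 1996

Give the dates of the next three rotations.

All dates are Wednesdays, 35, 28, 35, 28, 28, 28 days apart.
Specifically, the 3rd Wednesday of each month.
3rd Wednesday of June 1996: Jun 19 1996.
3rd Wednesday of July 1996: Jul 17 1996.
3rd Wednesday of August 1996: Aug 21 1996.

Jun 19 1996, Jul 17 1996, Aug 21 1996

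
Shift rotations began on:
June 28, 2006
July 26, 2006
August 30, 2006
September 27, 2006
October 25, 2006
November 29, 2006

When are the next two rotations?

Every date is a Wednesday; gaps 28, 35, 28, 28, 35 days.
Each is the last Wednesday of its month (at least one falls on the 29th or later, ruling out '4th Wednesday').
Last Wednesday of December 2006: December 27, 2006.
Last Wednesday of January 2007: January 31, 2007.

December 27, 2006; January 31, 2007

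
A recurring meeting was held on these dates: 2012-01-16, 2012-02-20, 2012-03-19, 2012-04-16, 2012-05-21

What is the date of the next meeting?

2012-06-18

Gaps: 35, 28, 28, 35 days — a mix of 28 and 35. Every date is a Monday.
Each is the 3rd Monday of its month.
3rd Monday of June 2012: 2012-06-18.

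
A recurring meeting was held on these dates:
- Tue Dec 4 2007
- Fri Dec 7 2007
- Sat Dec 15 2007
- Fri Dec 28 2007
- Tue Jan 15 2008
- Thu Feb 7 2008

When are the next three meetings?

Thu Mar 6 2008, Tue Apr 8 2008, Fri May 16 2008

The spacing grows by 5 each time: 3, 8, 13, 18, 23 days.
Next gap: 28 days. Thu Feb 7 2008 + 28 days = Thu Mar 6 2008.
Next gap: 33 days. Thu Mar 6 2008 + 33 days = Tue Apr 8 2008.
Next gap: 38 days. Tue Apr 8 2008 + 38 days = Fri May 16 2008.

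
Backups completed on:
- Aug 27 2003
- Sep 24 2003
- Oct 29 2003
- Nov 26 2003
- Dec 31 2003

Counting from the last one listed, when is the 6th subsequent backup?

Jun 30 2004

Every date is a Wednesday; gaps 28, 35, 28, 35 days.
Each is the last Wednesday of its month (at least one falls on the 29th or later, ruling out '4th Wednesday').
Last Wednesday of January 2004: Jan 28 2004.
Last Wednesday of February 2004: Feb 25 2004.
Last Wednesday of March 2004: Mar 31 2004.
April 2004 ends with Wednesday Apr 28 2004.
Last Wednesday of May 2004: May 26 2004.
June 2004 ends with Wednesday Jun 30 2004.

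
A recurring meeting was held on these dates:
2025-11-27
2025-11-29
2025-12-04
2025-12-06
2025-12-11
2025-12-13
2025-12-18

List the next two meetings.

Gaps: 2, 5, 2, 5, 2, 5 days — not constant, but cyclic with period 2.
The events fall on every Thursday and Saturday.
The following Saturday is 2025-12-20.
The following Thursday is 2025-12-25.

2025-12-20, 2025-12-25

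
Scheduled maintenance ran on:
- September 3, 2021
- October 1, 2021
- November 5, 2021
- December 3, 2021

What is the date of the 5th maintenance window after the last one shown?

May 6, 2022

Gaps: 28, 35, 28 days — a mix of 28 and 35. Every date is a Friday.
Each is the 1st Friday of its month.
January 2022 — 1st Friday is January 7, 2022.
1st Friday of February 2022: February 4, 2022.
March 2022 — 1st Friday is March 4, 2022.
April 2022 — 1st Friday is April 1, 2022.
May 2022 — 1st Friday is May 6, 2022.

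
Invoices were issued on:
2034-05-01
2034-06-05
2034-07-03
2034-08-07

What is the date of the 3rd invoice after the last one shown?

All dates are Mondays, 35, 28, 35 days apart.
Specifically, the 1st Monday of each month.
September 2034 — 1st Monday is 2034-09-04.
1st Monday of October 2034: 2034-10-02.
1st Monday of November 2034: 2034-11-06.

2034-11-06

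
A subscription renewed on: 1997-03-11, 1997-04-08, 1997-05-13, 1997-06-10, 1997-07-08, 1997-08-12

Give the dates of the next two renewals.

1997-09-09, 1997-10-14

These are Tuesdays at 28- or 35-day spacing (28, 35, 28, 28, 35).
The pattern: 2nd Tuesday of the month.
2nd Tuesday of September 1997: 1997-09-09.
October 1997 — 2nd Tuesday is 1997-10-14.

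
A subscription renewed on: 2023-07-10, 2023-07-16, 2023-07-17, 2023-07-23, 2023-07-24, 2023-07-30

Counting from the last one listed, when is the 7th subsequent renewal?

Every event lands on a Monday or Sunday (gaps cycle 6, 1, 6, 1, 6).
So the schedule is: every Monday and Sunday.
The following Monday is 2023-07-31.
The following Sunday is 2023-08-06.
Next Monday: 2023-08-07.
Next Sunday: 2023-08-13.
Next Monday: 2023-08-14.
The following Sunday is 2023-08-20.
Next Monday: 2023-08-21.

2023-08-21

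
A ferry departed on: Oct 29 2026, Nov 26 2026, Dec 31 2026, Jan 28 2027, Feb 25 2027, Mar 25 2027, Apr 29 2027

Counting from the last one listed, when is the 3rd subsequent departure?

Jul 29 2027

These are Thursdays with 28, 35, 28, 28, 28, 35-day gaps.
Each is the final Thursday of its month — Oct 29 2026 is past the 28th, so '4th Thursday' doesn't fit.
May 2027 ends with Thursday May 27 2027.
Last Thursday of June 2027: Jun 24 2027.
July 2027 ends with Thursday Jul 29 2027.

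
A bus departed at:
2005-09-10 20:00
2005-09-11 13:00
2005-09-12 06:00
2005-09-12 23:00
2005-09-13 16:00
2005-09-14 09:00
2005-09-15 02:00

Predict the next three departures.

Spacing: 17, 17, 17, 17, 17, 17 h — constant 17 h.
2005-09-15 02:00 + 17 h = 2005-09-15 19:00.
2005-09-15 19:00 + 17 h = 2005-09-16 12:00.
2005-09-16 12:00 + 17 h = 2005-09-17 05:00.

2005-09-15 19:00, 2005-09-16 12:00, 2005-09-17 05:00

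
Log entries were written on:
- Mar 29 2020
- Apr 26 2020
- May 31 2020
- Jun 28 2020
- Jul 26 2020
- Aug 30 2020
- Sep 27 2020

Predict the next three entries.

Oct 25 2020, Nov 29 2020, Dec 27 2020

These are Sundays with 28, 35, 28, 28, 35, 28-day gaps.
Each is the final Sunday of its month — Mar 29 2020 is past the 28th, so '4th Sunday' doesn't fit.
October 2020 ends with Sunday Oct 25 2020.
November 2020 ends with Sunday Nov 29 2020.
December 2020 ends with Sunday Dec 27 2020.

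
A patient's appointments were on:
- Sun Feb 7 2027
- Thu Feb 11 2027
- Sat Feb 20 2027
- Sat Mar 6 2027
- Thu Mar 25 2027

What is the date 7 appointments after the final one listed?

Thu Dec 23 2027

Gaps: 4, 9, 14, 19 days — each gap is 5 larger than the previous one.
Next gap: 24 days. Thu Mar 25 2027 + 24 days = Sun Apr 18 2027.
Next gap: 29 days. Sun Apr 18 2027 + 29 days = Mon May 17 2027.
Next gap: 34 days. Mon May 17 2027 + 34 days = Sun Jun 20 2027.
Next gap: 39 days. Sun Jun 20 2027 + 39 days = Thu Jul 29 2027.
Next gap: 44 days. Thu Jul 29 2027 + 44 days = Sat Sep 11 2027.
Next gap: 49 days. Sat Sep 11 2027 + 49 days = Sat Oct 30 2027.
Next gap: 54 days. Sat Oct 30 2027 + 54 days = Thu Dec 23 2027.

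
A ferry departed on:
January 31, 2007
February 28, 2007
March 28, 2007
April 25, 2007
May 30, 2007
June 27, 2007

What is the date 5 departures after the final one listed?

November 28, 2007

Every date is a Wednesday; gaps 28, 28, 28, 35, 28 days.
Each is the last Wednesday of its month (at least one falls on the 29th or later, ruling out '4th Wednesday').
Last Wednesday of July 2007: July 25, 2007.
Last Wednesday of August 2007: August 29, 2007.
Last Wednesday of September 2007: September 26, 2007.
Last Wednesday of October 2007: October 31, 2007.
Last Wednesday of November 2007: November 28, 2007.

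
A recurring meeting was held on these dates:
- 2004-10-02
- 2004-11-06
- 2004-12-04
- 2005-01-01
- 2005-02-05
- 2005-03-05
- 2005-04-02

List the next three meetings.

All dates are Saturdays, 35, 28, 28, 35, 28, 28 days apart.
Specifically, the 1st Saturday of each month.
1st Saturday of May 2005: 2005-05-07.
June 2005 — 1st Saturday is 2005-06-04.
July 2005 — 1st Saturday is 2005-07-02.

2005-05-07, 2005-06-04, 2005-07-02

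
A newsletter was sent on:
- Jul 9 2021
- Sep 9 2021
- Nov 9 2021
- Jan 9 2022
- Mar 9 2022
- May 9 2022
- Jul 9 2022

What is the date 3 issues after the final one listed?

The day-of-month is always 9 (62, 61, 61, 59, 61, 61 days between events).
So this recurs on the 9th of every 2 months.
September 2022: Sep 9 2022.
Next: November 2022 → Nov 9 2022.
January 2023: Jan 9 2023.

Jan 9 2023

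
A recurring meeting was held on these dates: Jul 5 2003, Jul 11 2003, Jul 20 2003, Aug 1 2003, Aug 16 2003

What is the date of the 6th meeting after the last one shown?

Jan 16 2004

The spacing grows by 3 each time: 6, 9, 12, 15 days.
Next gap: 18 days. Aug 16 2003 + 18 days = Sep 3 2003.
Next gap: 21 days. Sep 3 2003 + 21 days = Sep 24 2003.
Next gap: 24 days. Sep 24 2003 + 24 days = Oct 18 2003.
Next gap: 27 days. Oct 18 2003 + 27 days = Nov 14 2003.
Next gap: 30 days. Nov 14 2003 + 30 days = Dec 14 2003.
Next gap: 33 days. Dec 14 2003 + 33 days = Jan 16 2004.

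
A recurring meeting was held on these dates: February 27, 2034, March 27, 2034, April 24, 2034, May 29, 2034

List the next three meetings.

All Mondays; the gaps (28, 28, 35) vary with month length.
This is the last Monday of each month.
Last Monday of June 2034: June 26, 2034.
Last Monday of July 2034: July 31, 2034.
Last Monday of August 2034: August 28, 2034.

June 26, 2034; July 31, 2034; August 28, 2034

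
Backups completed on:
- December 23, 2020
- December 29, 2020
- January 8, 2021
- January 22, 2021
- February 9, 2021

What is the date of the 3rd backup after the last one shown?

The spacing grows by 4 each time: 6, 10, 14, 18 days.
Next gap: 22 days. February 9, 2021 + 22 days = March 3, 2021.
Next gap: 26 days. March 3, 2021 + 26 days = March 29, 2021.
Next gap: 30 days. March 29, 2021 + 30 days = April 28, 2021.

April 28, 2021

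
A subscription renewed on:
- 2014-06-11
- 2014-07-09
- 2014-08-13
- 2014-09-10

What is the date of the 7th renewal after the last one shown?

Gaps: 28, 35, 28 days — a mix of 28 and 35. Every date is a Wednesday.
Each is the 2nd Wednesday of its month.
October 2014 — 2nd Wednesday is 2014-10-08.
November 2014 — 2nd Wednesday is 2014-11-12.
December 2014 — 2nd Wednesday is 2014-12-10.
2nd Wednesday of January 2015: 2015-01-14.
2nd Wednesday of February 2015: 2015-02-11.
March 2015 — 2nd Wednesday is 2015-03-11.
April 2015 — 2nd Wednesday is 2015-04-08.

2015-04-08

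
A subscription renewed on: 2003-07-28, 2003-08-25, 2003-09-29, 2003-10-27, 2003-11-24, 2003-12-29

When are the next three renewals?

These are Mondays with 28, 35, 28, 28, 35-day gaps.
Each is the final Monday of its month — 2003-09-29 is past the 28th, so '4th Monday' doesn't fit.
Last Monday of January 2004: 2004-01-26.
February 2004 ends with Monday 2004-02-23.
March 2004 ends with Monday 2004-03-29.

2004-01-26, 2004-02-23, 2004-03-29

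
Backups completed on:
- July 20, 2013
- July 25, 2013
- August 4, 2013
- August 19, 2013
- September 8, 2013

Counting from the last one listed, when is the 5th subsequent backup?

March 2, 2014

Intervals are 5, 10, 15, 20 days — an arithmetic progression with common difference 5.
Next gap: 25 days. September 8, 2013 + 25 days = October 3, 2013.
Next gap: 30 days. October 3, 2013 + 30 days = November 2, 2013.
Next gap: 35 days. November 2, 2013 + 35 days = December 7, 2013.
Next gap: 40 days. December 7, 2013 + 40 days = January 16, 2014.
Next gap: 45 days. January 16, 2014 + 45 days = March 2, 2014.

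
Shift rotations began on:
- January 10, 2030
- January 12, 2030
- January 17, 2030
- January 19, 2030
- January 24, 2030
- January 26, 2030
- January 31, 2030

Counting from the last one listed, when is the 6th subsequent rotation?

February 21, 2030

Every event lands on a Thursday or Saturday (gaps cycle 2, 5, 2, 5, 2, 5).
So the schedule is: every Thursday and Saturday.
Next Saturday: February 2, 2030.
Next Thursday: February 7, 2030.
The following Saturday is February 9, 2030.
The following Thursday is February 14, 2030.
The following Saturday is February 16, 2030.
Next Thursday: February 21, 2030.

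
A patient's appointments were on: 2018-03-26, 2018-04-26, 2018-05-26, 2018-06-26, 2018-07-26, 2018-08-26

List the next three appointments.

2018-09-26, 2018-10-26, 2018-11-26

Each date is the 26th; the gaps (31, 30, 31, 30, 31) track the month lengths.
The rule is the 26th of each month.
September 2018: 2018-09-26.
October 2018: 2018-10-26.
November 2018: 2018-11-26.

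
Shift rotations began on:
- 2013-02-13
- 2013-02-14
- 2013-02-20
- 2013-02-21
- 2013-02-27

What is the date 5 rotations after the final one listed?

Gaps: 1, 6, 1, 6 days — not constant, but cyclic with period 2.
The events fall on every Wednesday and Thursday.
Next Thursday: 2013-02-28.
The following Wednesday is 2013-03-06.
The following Thursday is 2013-03-07.
The following Wednesday is 2013-03-13.
The following Thursday is 2013-03-14.

2013-03-14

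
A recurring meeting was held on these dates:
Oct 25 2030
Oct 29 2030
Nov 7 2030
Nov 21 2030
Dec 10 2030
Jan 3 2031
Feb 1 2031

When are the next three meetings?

Gaps: 4, 9, 14, 19, 24, 29 days — each gap is 5 larger than the previous one.
Next gap: 34 days. Feb 1 2031 + 34 days = Mar 7 2031.
Next gap: 39 days. Mar 7 2031 + 39 days = Apr 15 2031.
Next gap: 44 days. Apr 15 2031 + 44 days = May 29 2031.

Mar 7 2031, Apr 15 2031, May 29 2031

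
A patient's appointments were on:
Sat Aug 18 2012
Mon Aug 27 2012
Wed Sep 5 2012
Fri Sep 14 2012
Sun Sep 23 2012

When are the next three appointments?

Tue Oct 2 2012, Thu Oct 11 2012, Sat Oct 20 2012

The spacing is 9, 9, 9, 9 days — always 9 days.
Sun Sep 23 2012 + 9 days = Tue Oct 2 2012.
Tue Oct 2 2012 + 9 days = Thu Oct 11 2012.
Thu Oct 11 2012 + 9 days = Sat Oct 20 2012.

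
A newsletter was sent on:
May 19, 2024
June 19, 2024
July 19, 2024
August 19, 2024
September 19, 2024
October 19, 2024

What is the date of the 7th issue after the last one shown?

Gaps: 31, 30, 31, 31, 30 days — not constant. Every event is on the 19th of the month.
Pattern: the 19th of each month.
Next: November 2024 → November 19, 2024.
December 2024: December 19, 2024.
Next: January 2025 → January 19, 2025.
Next: February 2025 → February 19, 2025.
Next: March 2025 → March 19, 2025.
April 2025: April 19, 2025.
Next: May 2025 → May 19, 2025.

May 19, 2025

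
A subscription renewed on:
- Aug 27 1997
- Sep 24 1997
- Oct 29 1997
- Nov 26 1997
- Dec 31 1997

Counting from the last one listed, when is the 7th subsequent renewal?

These are Wednesdays with 28, 35, 28, 35-day gaps.
Each is the final Wednesday of its month — Oct 29 1997 is past the 28th, so '4th Wednesday' doesn't fit.
Last Wednesday of January 1998: Jan 28 1998.
February 1998 ends with Wednesday Feb 25 1998.
March 1998 ends with Wednesday Mar 25 1998.
April 1998 ends with Wednesday Apr 29 1998.
May 1998 ends with Wednesday May 27 1998.
June 1998 ends with Wednesday Jun 24 1998.
July 1998 ends with Wednesday Jul 29 1998.

Jul 29 1998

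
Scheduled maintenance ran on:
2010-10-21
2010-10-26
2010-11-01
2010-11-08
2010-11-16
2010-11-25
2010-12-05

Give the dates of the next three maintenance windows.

Gaps: 5, 6, 7, 8, 9, 10 days — each gap is 1 larger than the previous one.
Next gap: 11 days. 2010-12-05 + 11 days = 2010-12-16.
Next gap: 12 days. 2010-12-16 + 12 days = 2010-12-28.
Next gap: 13 days. 2010-12-28 + 13 days = 2011-01-10.

2010-12-16, 2010-12-28, 2011-01-10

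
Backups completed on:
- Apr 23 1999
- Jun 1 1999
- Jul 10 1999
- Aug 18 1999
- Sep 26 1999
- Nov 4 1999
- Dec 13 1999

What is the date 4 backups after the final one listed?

May 17 2000

Gaps between consecutive events: 39, 39, 39, 39, 39, 39 days — a constant 39-day interval.
Dec 13 1999 + 39 days = Jan 21 2000.
Jan 21 2000 + 39 days = Feb 29 2000.
Feb 29 2000 + 39 days = Apr 8 2000.
Apr 8 2000 + 39 days = May 17 2000.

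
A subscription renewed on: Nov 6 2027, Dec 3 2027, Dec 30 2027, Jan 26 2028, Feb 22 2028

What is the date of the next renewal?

Gaps between consecutive events: 27, 27, 27, 27 days — a constant 27-day interval.
Feb 22 2028 + 27 days = Mar 20 2028.

Mar 20 2028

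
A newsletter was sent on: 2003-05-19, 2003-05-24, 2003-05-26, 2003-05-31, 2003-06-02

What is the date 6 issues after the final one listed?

2003-06-23

The gap pattern 5, 2, 5, 2 repeats every 2 events.
These are the Mondays and Saturdays of each week.
Next Saturday: 2003-06-07.
The following Monday is 2003-06-09.
The following Saturday is 2003-06-14.
Next Monday: 2003-06-16.
Next Saturday: 2003-06-21.
Next Monday: 2003-06-23.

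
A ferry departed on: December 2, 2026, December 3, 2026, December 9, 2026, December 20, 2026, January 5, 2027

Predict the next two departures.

The spacing grows by 5 each time: 1, 6, 11, 16 days.
Next gap: 21 days. January 5, 2027 + 21 days = January 26, 2027.
Next gap: 26 days. January 26, 2027 + 26 days = February 21, 2027.

January 26, 2027; February 21, 2027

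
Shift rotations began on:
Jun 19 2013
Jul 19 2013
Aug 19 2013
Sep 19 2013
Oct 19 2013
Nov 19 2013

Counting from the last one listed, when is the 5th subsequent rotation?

Apr 19 2014

The day-of-month is always 19 (30, 31, 31, 30, 31 days between events).
So this recurs on the 19th of each month.
December 2013: Dec 19 2013.
January 2014: Jan 19 2014.
Next: February 2014 → Feb 19 2014.
Next: March 2014 → Mar 19 2014.
April 2014: Apr 19 2014.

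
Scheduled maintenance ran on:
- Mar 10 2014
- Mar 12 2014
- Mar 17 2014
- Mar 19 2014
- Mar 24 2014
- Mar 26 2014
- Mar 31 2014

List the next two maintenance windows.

Gaps: 2, 5, 2, 5, 2, 5 days — not constant, but cyclic with period 2.
The events fall on every Monday and Wednesday.
The following Wednesday is Apr 2 2014.
Next Monday: Apr 7 2014.

Apr 2 2014, Apr 7 2014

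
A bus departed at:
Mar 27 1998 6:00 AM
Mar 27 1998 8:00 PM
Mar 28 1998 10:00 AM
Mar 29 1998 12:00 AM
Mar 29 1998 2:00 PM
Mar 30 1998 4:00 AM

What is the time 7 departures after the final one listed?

Gaps: 14, 14, 14, 14, 14 hours — each event is 14 hours after the previous one.
Mar 30 1998 4:00 AM + 14 h = Mar 30 1998 6:00 PM.
Mar 30 1998 6:00 PM + 14 h = Mar 31 1998 8:00 AM.
Mar 31 1998 8:00 AM + 14 h = Mar 31 1998 10:00 PM.
Mar 31 1998 10:00 PM + 14 h = Apr 1 1998 12:00 PM.
Apr 1 1998 12:00 PM + 14 h = Apr 2 1998 2:00 AM.
Apr 2 1998 2:00 AM + 14 h = Apr 2 1998 4:00 PM.
Apr 2 1998 4:00 PM + 14 h = Apr 3 1998 6:00 AM.

Apr 3 1998 6:00 AM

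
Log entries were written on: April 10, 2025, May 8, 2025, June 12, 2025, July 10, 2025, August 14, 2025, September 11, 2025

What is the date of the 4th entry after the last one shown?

January 8, 2026

These are Thursdays at 28- or 35-day spacing (28, 35, 28, 35, 28).
The pattern: 2nd Thursday of the month.
October 2025 — 2nd Thursday is October 9, 2025.
2nd Thursday of November 2025: November 13, 2025.
December 2025 — 2nd Thursday is December 11, 2025.
2nd Thursday of January 2026: January 8, 2026.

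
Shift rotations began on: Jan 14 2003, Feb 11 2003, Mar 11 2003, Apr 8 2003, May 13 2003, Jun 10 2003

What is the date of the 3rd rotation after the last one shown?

All dates are Tuesdays, 28, 28, 28, 35, 28 days apart.
Specifically, the 2nd Tuesday of each month.
July 2003 — 2nd Tuesday is Jul 8 2003.
August 2003 — 2nd Tuesday is Aug 12 2003.
2nd Tuesday of September 2003: Sep 9 2003.

Sep 9 2003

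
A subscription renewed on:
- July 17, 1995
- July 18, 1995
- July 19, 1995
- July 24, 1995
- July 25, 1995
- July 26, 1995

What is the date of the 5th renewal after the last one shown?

August 8, 1995

Gaps: 1, 1, 5, 1, 1 days — not constant, but cyclic with period 3.
The events fall on every Monday, Tuesday and Wednesday.
The following Monday is July 31, 1995.
Next Tuesday: August 1, 1995.
Next Wednesday: August 2, 1995.
The following Monday is August 7, 1995.
Next Tuesday: August 8, 1995.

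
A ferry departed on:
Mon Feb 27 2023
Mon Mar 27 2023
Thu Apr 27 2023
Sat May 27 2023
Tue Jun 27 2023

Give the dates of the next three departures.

Thu Jul 27 2023, Sun Aug 27 2023, Wed Sep 27 2023

The day-of-month is always 27 (28, 31, 30, 31 days between events).
So this recurs on the 27th of each month.
Next: July 2023 → Thu Jul 27 2023.
Next: August 2023 → Sun Aug 27 2023.
Next: September 2023 → Wed Sep 27 2023.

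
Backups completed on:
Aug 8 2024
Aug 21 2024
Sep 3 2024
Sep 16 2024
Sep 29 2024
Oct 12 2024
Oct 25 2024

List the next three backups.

Nov 7 2024, Nov 20 2024, Dec 3 2024

The spacing is 13, 13, 13, 13, 13, 13 days — always 13 days.
Oct 25 2024 + 13 days = Nov 7 2024.
Nov 7 2024 + 13 days = Nov 20 2024.
Nov 20 2024 + 13 days = Dec 3 2024.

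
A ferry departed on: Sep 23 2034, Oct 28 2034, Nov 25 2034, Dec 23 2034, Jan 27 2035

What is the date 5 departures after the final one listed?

All dates are Saturdays, 35, 28, 28, 35 days apart.
Specifically, the 4th Saturday of each month.
February 2035 — 4th Saturday is Feb 24 2035.
4th Saturday of March 2035: Mar 24 2035.
April 2035 — 4th Saturday is Apr 28 2035.
May 2035 — 4th Saturday is May 26 2035.
4th Saturday of June 2035: Jun 23 2035.

Jun 23 2035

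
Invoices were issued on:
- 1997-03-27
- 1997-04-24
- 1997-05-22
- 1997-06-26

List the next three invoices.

1997-07-24, 1997-08-28, 1997-09-25

All dates are Thursdays, 28, 28, 35 days apart.
Specifically, the 4th Thursday of each month.
4th Thursday of July 1997: 1997-07-24.
August 1997 — 4th Thursday is 1997-08-28.
September 1997 — 4th Thursday is 1997-09-25.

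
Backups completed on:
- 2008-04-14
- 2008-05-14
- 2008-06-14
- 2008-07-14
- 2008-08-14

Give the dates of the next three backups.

Gaps: 30, 31, 30, 31 days — not constant. Every event is on the 14th of the month.
Pattern: the 14th of each month.
Next: September 2008 → 2008-09-14.
October 2008: 2008-10-14.
November 2008: 2008-11-14.

2008-09-14, 2008-10-14, 2008-11-14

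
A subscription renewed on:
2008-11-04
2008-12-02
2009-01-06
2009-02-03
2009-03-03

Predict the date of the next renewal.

Gaps: 28, 35, 28, 28 days — a mix of 28 and 35. Every date is a Tuesday.
Each is the 1st Tuesday of its month.
April 2009 — 1st Tuesday is 2009-04-07.

2009-04-07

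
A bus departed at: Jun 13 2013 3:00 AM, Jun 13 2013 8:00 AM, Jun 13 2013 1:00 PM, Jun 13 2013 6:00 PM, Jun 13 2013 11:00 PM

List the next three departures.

Jun 14 2013 4:00 AM, Jun 14 2013 9:00 AM, Jun 14 2013 2:00 PM

The interval is a steady 5 hours (5, 5, 5, 5).
Jun 13 2013 11:00 PM + 5 h = Jun 14 2013 4:00 AM.
Jun 14 2013 4:00 AM + 5 h = Jun 14 2013 9:00 AM.
Jun 14 2013 9:00 AM + 5 h = Jun 14 2013 2:00 PM.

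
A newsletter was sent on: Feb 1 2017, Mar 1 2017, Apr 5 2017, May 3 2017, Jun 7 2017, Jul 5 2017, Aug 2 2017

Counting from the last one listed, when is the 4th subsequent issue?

Dec 6 2017

These are Wednesdays at 28- or 35-day spacing (28, 35, 28, 35, 28, 28).
The pattern: 1st Wednesday of the month.
1st Wednesday of September 2017: Sep 6 2017.
1st Wednesday of October 2017: Oct 4 2017.
1st Wednesday of November 2017: Nov 1 2017.
1st Wednesday of December 2017: Dec 6 2017.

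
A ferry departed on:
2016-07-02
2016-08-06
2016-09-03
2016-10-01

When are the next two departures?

2016-11-05, 2016-12-03

All dates are Saturdays, 35, 28, 28 days apart.
Specifically, the 1st Saturday of each month.
November 2016 — 1st Saturday is 2016-11-05.
1st Saturday of December 2016: 2016-12-03.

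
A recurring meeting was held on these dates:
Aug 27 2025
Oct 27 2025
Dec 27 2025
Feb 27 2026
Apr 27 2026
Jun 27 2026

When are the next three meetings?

Aug 27 2026, Oct 27 2026, Dec 27 2026

Gaps: 61, 61, 62, 59, 61 days — not constant. Every event is on the 27th of the month.
Pattern: the 27th of every 2 months.
August 2026: Aug 27 2026.
October 2026: Oct 27 2026.
December 2026: Dec 27 2026.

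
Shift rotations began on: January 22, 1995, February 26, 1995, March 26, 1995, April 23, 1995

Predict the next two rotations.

May 28, 1995; June 25, 1995

These are Sundays at 28- or 35-day spacing (35, 28, 28).
The pattern: 4th Sunday of the month.
4th Sunday of May 1995: May 28, 1995.
4th Sunday of June 1995: June 25, 1995.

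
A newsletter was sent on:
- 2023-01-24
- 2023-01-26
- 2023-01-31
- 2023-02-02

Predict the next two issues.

Every event lands on a Tuesday or Thursday (gaps cycle 2, 5, 2).
So the schedule is: every Tuesday and Thursday.
The following Tuesday is 2023-02-07.
Next Thursday: 2023-02-09.

2023-02-07, 2023-02-09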